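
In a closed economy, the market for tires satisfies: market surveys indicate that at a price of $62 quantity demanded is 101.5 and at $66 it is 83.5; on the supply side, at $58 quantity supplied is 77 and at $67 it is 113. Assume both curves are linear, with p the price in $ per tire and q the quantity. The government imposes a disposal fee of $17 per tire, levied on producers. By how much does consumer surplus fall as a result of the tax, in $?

Demand slope: (83.5 − 101.5)/(66 − 62) = -4.5, so qd = 380.5 − 4.5p.
Supply slope: (113 − 77)/(67 − 58) = 4, so qs = 4p − 155.
Before the tax: set 380.5 − 4.5p = 4p − 155 → p* = $63, q* = 97.
With the tax collected from producers, supply shifts: qs = 4(p − 17) − 155.
New equilibrium: consumers pay $71, producers receive $54, q = 61. (Wedge: pb − ps = 17.)
ΔCS is the trapezoid between Q = 61 and Q = 97 of height $8: ½ · (97 + 61) · 8 = $632.

Consumer surplus falls by $632.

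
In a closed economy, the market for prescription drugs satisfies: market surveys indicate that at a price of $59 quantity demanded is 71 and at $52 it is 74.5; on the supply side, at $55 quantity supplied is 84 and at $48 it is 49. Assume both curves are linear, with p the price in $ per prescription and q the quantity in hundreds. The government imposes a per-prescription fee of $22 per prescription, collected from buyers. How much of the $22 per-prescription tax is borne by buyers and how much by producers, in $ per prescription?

Buyers bear $20 per prescription; producers bear $2 per prescription.

Demand slope: (74.5 − 71)/(52 − 59) = -0.5, so qd = 100.5 − 0.5p.
Supply slope: (49 − 84)/(48 − 55) = 5, so qs = 5p − 191.
Before the tax: set 100.5 − 0.5p = 5p − 191 → p* = $53, q* = 74.
With the tax collected from buyers, demand (in seller-price terms) shifts: qd = 100.5 − 0.5(p + 22).
Solving gives q = 64 with buyers paying $73 and producers receiving $51 (the $22 wedge).
Burden on buyers: $20; on producers: $2. (They sum to $22.)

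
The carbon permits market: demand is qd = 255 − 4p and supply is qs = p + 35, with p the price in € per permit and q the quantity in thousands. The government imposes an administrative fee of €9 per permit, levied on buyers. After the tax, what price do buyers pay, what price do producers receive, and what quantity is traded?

Buyers pay €45.8; producers receive €36.8; quantity = 71.8.

Without the tax, 255 − 4p = p + 35 gives 5p = 220, so p* = €44 and q* = 79.
With the tax collected from buyers, demand (in seller-price terms) shifts: qd = 255 − 4(p + 9).
New equilibrium: buyers pay €45.8, producers receive €36.8, q = 71.8. (Wedge: pb − ps = 9.)
The less price-elastic side of the market bears the larger share of a per-unit tax.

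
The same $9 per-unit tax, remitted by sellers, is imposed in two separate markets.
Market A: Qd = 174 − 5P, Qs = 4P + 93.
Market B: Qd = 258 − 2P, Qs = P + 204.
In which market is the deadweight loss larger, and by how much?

Market A, by $63.

Market A: pre-tax P* = $9, Q* = 129; post-tax Q = 109; deadweight loss = $90.
Market B: pre-tax P* = $18, Q* = 222; post-tax Q = 216; deadweight loss = $27.
Difference: $90 vs $27 → market A is larger by $63.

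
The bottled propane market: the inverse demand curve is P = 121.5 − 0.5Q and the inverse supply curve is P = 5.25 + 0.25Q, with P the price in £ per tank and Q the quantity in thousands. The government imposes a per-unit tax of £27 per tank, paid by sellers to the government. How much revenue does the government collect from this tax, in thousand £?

Tax revenue = £3213 thousand.

Rewrite in direct form: Qd = 243 − 2P and Qs = 4P − 21.
Before the tax: set 243 − 2P = 4P − 21 → P* = £44, Q* = 155.
With the tax collected from sellers, supply shifts: Qs = 4(P − 27) − 21.
Solving gives Q = 119 with consumers paying £62 and sellers receiving £35 (the £27 wedge).
Revenue = t · Q = 27 · 119 = £3213.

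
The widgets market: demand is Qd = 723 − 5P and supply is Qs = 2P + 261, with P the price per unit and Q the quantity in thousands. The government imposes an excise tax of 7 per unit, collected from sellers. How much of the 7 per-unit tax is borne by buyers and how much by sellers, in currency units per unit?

Buyers bear 2 per unit; sellers bear 5 per unit.

Before the tax: set 723 − 5P = 2P + 261 → P* = 66, Q* = 393.
With the tax collected from sellers, supply shifts: Qs = 2(P − 7) + 261.
New equilibrium: buyers pay 68, sellers receive 61, Q = 383. (Wedge: Pb − Ps = 7.)
Burden on buyers: 2; on sellers: 5. (They sum to 7.)
The less price-elastic side of the market bears the larger share of a per-unit tax.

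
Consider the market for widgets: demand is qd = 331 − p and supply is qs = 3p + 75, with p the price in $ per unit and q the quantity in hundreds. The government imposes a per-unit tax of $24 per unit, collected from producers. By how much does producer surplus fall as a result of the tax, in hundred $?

Without the tax, 331 − p = 3p + 75 gives 4p = 256, so p* = $64 and q* = 267.
With the tax collected from producers, supply shifts: qs = 3(p − 24) + 75.
New equilibrium: buyers pay $82, producers receive $58, q = 249. (Wedge: pb − ps = 24.)
ΔPS is the trapezoid between Q = 249 and Q = 267 of height $6: ½ · (267 + 249) · 6 = $1548.

Producer surplus falls by $1548 hundred.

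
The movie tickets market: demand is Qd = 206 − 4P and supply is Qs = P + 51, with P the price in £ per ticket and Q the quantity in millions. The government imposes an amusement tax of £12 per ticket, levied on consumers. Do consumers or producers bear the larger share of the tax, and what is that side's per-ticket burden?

Before the tax: set 206 − 4P = P + 51 → P* = £31, Q* = 82.
With the tax collected from consumers, demand (in seller-price terms) shifts: Qd = 206 − 4(P + 12).
Solving gives Q = 72.4 with consumers paying £33.4 and producers receiving £21.4 (the £12 wedge).
Per-ticket burden: consumers £2.4, producers £9.6.
Producers take the larger share because supply is less price-elastic here (demand slope 4 vs supply slope 1).
The less price-elastic side of the market bears the larger share of a per-unit tax.

Producers bear the larger share: £9.6 per ticket.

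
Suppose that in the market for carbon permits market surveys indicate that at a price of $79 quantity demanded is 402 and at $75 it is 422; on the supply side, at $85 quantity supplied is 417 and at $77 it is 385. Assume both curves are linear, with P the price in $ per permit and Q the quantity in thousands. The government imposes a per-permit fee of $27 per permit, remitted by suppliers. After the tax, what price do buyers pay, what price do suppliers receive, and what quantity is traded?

Demand slope: (422 − 402)/(75 − 79) = -5, so Qd = 797 − 5P.
Supply slope: (385 − 417)/(77 − 85) = 4, so Qs = 4P + 77.
Without the tax, 797 − 5P = 4P + 77 gives 9P = 720, so P* = $80 and Q* = 397.
With the tax collected from suppliers, supply shifts: Qs = 4(P − 27) + 77.
Solving gives Q = 337 with buyers paying $92 and suppliers receiving $65 (the $27 wedge).
The less price-elastic side of the market bears the larger share of a per-unit tax.

Buyers pay $92; suppliers receive $65; quantity = 337.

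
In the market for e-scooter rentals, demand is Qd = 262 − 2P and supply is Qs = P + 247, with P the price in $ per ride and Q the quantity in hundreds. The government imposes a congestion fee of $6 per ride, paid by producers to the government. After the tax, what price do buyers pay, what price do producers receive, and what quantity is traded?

Without the tax, 262 − 2P = P + 247 gives 3P = 15, so P* = $5 and Q* = 252.
With the tax collected from producers, supply shifts: Qs = (P − 6) + 247.
Solving gives Q = 248 with buyers paying $7 and producers receiving $1 (the $6 wedge).
The less price-elastic side of the market bears the larger share of a per-unit tax.

Buyers pay $7; producers receive $1; quantity = 248.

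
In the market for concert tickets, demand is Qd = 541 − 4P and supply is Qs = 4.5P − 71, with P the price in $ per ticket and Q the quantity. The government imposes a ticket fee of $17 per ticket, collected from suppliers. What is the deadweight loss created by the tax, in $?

Before the tax: set 541 − 4P = 4.5P − 71 → P* = $72, Q* = 253.
With the tax collected from suppliers, supply shifts: Qs = 4.5(P − 17) − 71.
New equilibrium: consumers pay $81, suppliers receive $64, Q = 217. (Wedge: Pb − Ps = 17.)
Quantity falls by |ΔQ| = |253 − 217| = 36.
DWL = ½ · t · |ΔQ| = ½ · 17 · 36 = $306.

Deadweight loss = $306.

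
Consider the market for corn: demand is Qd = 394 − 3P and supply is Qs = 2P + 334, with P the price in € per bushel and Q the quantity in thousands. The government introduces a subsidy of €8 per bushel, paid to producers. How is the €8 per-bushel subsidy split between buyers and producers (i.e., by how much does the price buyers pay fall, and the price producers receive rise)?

Without the subsidy, 394 − 3P = 2P + 334 gives 5P = 60, so P* = €12 and Q* = 358.
With a per-unit subsidy paid to producers, each receives P + 8 per unit sold, so supply becomes Qs = 2(P + 8) + 334.
New equilibrium: buyers pay €8.8, producers receive €16.8, Q = 367.6. (Wedge: Pb − Ps = −8.)
Gain to buyers: €3.2; to producers: €4.8. (They sum to €8.)

Buyers gain €3.2 per bushel; producers gain €4.8 per bushel.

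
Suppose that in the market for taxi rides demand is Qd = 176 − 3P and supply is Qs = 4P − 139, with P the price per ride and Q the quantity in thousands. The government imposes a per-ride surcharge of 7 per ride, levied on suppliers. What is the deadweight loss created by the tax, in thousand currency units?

Deadweight loss = 42 thousand.

Before the tax: set 176 − 3P = 4P − 139 → P* = 45, Q* = 41.
With the tax collected from suppliers, supply shifts: Qs = 4(P − 7) − 139.
Solving gives Q = 29 with consumers paying 49 and suppliers receiving 42 (the 7 wedge).
Quantity falls by |ΔQ| = |41 − 29| = 12.
DWL = ½ · t · |ΔQ| = ½ · 7 · 12 = 42.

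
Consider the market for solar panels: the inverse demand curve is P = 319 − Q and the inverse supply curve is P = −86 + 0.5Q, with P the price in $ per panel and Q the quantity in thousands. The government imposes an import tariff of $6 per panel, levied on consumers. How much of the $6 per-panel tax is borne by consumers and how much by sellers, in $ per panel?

Consumers bear $4 per panel; sellers bear $2 per panel.

Inverting to Q(P) form: Qd = 319 − P; Qs = 2P + 172.
Before the tax: set 319 − P = 2P + 172 → P* = $49, Q* = 270.
With the tax collected from consumers, demand (in seller-price terms) shifts: Qd = 319 − (P + 6).
New equilibrium: consumers pay $53, sellers receive $47, Q = 266. (Wedge: Pb − Ps = 6.)
Burden on consumers: $4; on sellers: $2. (They sum to $6.)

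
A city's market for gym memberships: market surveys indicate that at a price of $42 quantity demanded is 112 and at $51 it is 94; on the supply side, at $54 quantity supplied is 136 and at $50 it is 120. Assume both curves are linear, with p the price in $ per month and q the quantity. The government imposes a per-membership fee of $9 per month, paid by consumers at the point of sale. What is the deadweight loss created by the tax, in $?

Deadweight loss = $54.

Demand slope: (94 − 112)/(51 − 42) = -2, so qd = 196 − 2p.
Supply slope: (120 − 136)/(50 − 54) = 4, so qs = 4p − 80.
Without the tax, 196 − 2p = 4p − 80 gives 6p = 276, so p* = $46 and q* = 104.
With the tax collected from consumers, demand (in seller-price terms) shifts: qd = 196 − 2(p + 9).
New equilibrium: consumers pay $52, producers receive $43, q = 92. (Wedge: pb − ps = 9.)
Quantity falls by |ΔQ| = |104 − 92| = 12.
DWL = ½ · t · |ΔQ| = ½ · 9 · 12 = $54.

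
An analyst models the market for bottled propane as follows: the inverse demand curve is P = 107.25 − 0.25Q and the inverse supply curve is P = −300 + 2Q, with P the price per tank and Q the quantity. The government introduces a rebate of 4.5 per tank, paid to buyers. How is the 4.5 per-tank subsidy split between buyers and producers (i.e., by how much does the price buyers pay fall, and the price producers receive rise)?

Buyers gain 0.5 per tank; producers gain 4 per tank.

Inverting to Q(P) form: Qd = 429 − 4P; Qs = 0.5P + 150.
Without the subsidy, 429 − 4P = 0.5P + 150 gives 4.5P = 279, so P* = 62 and Q* = 181.
With a per-unit subsidy paid to buyers, each effectively pays P − 4.5, so demand becomes Qd = 429 − 4(P − 4.5).
New equilibrium: buyers pay 61.5, producers receive 66, Q = 183. (Wedge: Pb − Ps = −4.5.)
Gain to buyers: 0.5; to producers: 4. (They sum to 4.5.)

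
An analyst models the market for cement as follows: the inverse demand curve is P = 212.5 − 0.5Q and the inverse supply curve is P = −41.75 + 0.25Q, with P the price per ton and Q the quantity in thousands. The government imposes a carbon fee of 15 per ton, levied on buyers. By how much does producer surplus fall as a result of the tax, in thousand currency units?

Producer surplus falls by 1645 thousand.

Inverting to Q(P) form: Qd = 425 − 2P; Qs = 4P + 167.
Without the tax, 425 − 2P = 4P + 167 gives 6P = 258, so P* = 43 and Q* = 339.
With the tax collected from buyers, demand (in seller-price terms) shifts: Qd = 425 − 2(P + 15).
New equilibrium: buyers pay 53, suppliers receive 38, Q = 319. (Wedge: Pb − Ps = 15.)
ΔPS is the trapezoid between Q = 319 and Q = 339 of height 5: ½ · (339 + 319) · 5 = 1645.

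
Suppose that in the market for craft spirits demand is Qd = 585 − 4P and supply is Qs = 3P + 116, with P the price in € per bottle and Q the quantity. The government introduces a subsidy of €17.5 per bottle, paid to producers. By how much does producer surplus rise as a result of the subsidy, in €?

Producer surplus rises by €3320.

Without the subsidy, 585 − 4P = 3P + 116 gives 7P = 469, so P* = €67 and Q* = 317.
With a per-unit subsidy paid to producers, each receives P + 17.5 per unit sold, so supply becomes Qs = 3(P + 17.5) + 116.
Solving gives Q = 347 with consumers paying €59.5 and producers receiving €77 (the €17.5 wedge).
ΔPS is the trapezoid between Q = 347 and Q = 317 of height €10: ½ · (317 + 347) · 10 = €3320.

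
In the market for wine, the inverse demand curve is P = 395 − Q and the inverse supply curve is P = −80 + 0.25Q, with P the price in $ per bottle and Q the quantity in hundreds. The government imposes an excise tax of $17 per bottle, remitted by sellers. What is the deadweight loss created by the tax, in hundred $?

Rewrite in direct form: Qd = 395 − P and Qs = 4P + 320.
Without the tax, 395 − P = 4P + 320 gives 5P = 75, so P* = $15 and Q* = 380.
With the tax collected from sellers, supply shifts: Qs = 4(P − 17) + 320.
New equilibrium: buyers pay $28.6, sellers receive $11.6, Q = 366.4. (Wedge: Pb − Ps = 17.)
Quantity falls by |ΔQ| = |380 − 366.4| = 13.6.
DWL = ½ · t · |ΔQ| = ½ · 17 · 13.6 = $115.6.

Deadweight loss = $115.6 hundred.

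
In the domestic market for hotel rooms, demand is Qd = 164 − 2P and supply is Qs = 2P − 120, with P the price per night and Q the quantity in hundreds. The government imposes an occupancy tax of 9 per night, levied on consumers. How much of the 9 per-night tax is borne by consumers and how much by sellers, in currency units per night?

Consumers bear 4.5 per night; sellers bear 4.5 per night.

Before the tax: set 164 − 2P = 2P − 120 → P* = 71, Q* = 22.
With the tax collected from consumers, demand (in seller-price terms) shifts: Qd = 164 − 2(P + 9).
New equilibrium: consumers pay 75.5, sellers receive 66.5, Q = 13. (Wedge: Pb − Ps = 9.)
Burden on consumers: 4.5; on sellers: 4.5. (They sum to 9.)
The less price-elastic side of the market bears the larger share of a per-unit tax.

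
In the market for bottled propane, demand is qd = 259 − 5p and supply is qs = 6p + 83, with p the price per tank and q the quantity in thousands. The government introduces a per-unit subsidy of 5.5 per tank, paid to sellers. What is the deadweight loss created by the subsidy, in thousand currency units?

Deadweight loss = 41.25 thousand.

Without the subsidy, 259 − 5p = 6p + 83 gives 11p = 176, so p* = 16 and q* = 179.
With a per-unit subsidy paid to sellers, each receives p + 5.5 per unit sold, so supply becomes qs = 6(p + 5.5) + 83.
Solving gives q = 194 with consumers paying 13 and sellers receiving 18.5 (the 5.5 wedge).
Quantity rises by |ΔQ| = |179 − 194| = 15.
DWL = ½ · t · |ΔQ| = ½ · 5.5 · 15 = 41.25.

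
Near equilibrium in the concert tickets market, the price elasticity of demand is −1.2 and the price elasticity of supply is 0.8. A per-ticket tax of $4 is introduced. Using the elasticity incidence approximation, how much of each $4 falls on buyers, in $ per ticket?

Incidence ratio: buyers' share ≈ εs / (εs + |εd|) = 0.8 / (0.8 + 1.2) = 0.4.
So buyers bear ≈ 0.4 × $4 = $1.6; suppliers bear $2.4.

Buyers bear ≈ $1.6 per ticket.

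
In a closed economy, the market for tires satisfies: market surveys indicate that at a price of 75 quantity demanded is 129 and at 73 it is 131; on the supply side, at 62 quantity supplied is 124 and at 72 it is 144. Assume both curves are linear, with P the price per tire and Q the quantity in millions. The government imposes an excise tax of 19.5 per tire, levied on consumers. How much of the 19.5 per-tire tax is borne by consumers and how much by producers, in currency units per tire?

Consumers bear 13 per tire; producers bear 6.5 per tire.

Demand slope: (131 − 129)/(73 − 75) = -1, so Qd = 204 − P.
Supply slope: (144 − 124)/(72 − 62) = 2, so Qs = 2P.
Without the tax, 204 − P = 2P gives 3P = 204, so P* = 68 and Q* = 136.
With the tax collected from consumers, demand (in seller-price terms) shifts: Qd = 204 − (P + 19.5).
Solving gives Q = 123 with consumers paying 81 and producers receiving 61.5 (the 19.5 wedge).
Burden on consumers: 13; on producers: 6.5. (They sum to 19.5.)
The less price-elastic side of the market bears the larger share of a per-unit tax.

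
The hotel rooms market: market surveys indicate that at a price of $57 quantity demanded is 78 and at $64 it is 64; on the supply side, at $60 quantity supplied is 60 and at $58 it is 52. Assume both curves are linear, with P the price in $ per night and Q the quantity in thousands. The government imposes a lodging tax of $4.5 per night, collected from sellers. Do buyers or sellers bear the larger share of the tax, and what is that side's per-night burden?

Demand slope: (64 − 78)/(64 − 57) = -2, so Qd = 192 − 2P.
Supply slope: (52 − 60)/(58 − 60) = 4, so Qs = 4P − 180.
Before the tax: set 192 − 2P = 4P − 180 → P* = $62, Q* = 68.
With the tax collected from sellers, supply shifts: Qs = 4(P − 4.5) − 180.
Solving gives Q = 62 with buyers paying $65 and sellers receiving $60.5 (the $4.5 wedge).
Per-night burden: buyers $3, sellers $1.5.
Buyers take the larger share because demand is less price-elastic here (demand slope 2 vs supply slope 4).
The less price-elastic side of the market bears the larger share of a per-unit tax.

Buyers bear the larger share: $3 per night.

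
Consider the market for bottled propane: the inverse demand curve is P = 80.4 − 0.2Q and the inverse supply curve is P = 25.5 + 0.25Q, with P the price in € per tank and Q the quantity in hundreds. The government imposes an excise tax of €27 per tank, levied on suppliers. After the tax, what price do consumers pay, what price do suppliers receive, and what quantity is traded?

Inverting to Q(P) form: Qd = 402 − 5P; Qs = 4P − 102.
Before the tax: set 402 − 5P = 4P − 102 → P* = €56, Q* = 122.
With the tax collected from suppliers, supply shifts: Qs = 4(P − 27) − 102.
Solving gives Q = 62 with consumers paying €68 and suppliers receiving €41 (the €27 wedge).

Consumers pay €68; suppliers receive €41; quantity = 62.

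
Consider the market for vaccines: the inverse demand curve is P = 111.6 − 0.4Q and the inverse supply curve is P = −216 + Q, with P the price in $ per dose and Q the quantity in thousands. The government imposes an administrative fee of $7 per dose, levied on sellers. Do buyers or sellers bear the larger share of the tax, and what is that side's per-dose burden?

Inverting to Q(P) form: Qd = 279 − 2.5P; Qs = P + 216.
Without the tax, 279 − 2.5P = P + 216 gives 3.5P = 63, so P* = $18 and Q* = 234.
With the tax collected from sellers, supply shifts: Qs = (P − 7) + 216.
Solving gives Q = 229 with buyers paying $20 and sellers receiving $13 (the $7 wedge).
Per-dose burden: buyers $2, sellers $5.
Sellers take the larger share because supply is less price-elastic here (demand slope 2.5 vs supply slope 1).
The less price-elastic side of the market bears the larger share of a per-unit tax.

Sellers bear the larger share: $5 per dose.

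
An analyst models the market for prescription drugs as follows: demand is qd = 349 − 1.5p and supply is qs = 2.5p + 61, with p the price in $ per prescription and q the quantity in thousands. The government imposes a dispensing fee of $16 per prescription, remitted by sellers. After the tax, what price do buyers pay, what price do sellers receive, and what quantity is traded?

Without the tax, 349 − 1.5p = 2.5p + 61 gives 4p = 288, so p* = $72 and q* = 241.
With the tax collected from sellers, supply shifts: qs = 2.5(p − 16) + 61.
Solving gives q = 226 with buyers paying $82 and sellers receiving $66 (the $16 wedge).
The less price-elastic side of the market bears the larger share of a per-unit tax.

Buyers pay $82; sellers receive $66; quantity = 226.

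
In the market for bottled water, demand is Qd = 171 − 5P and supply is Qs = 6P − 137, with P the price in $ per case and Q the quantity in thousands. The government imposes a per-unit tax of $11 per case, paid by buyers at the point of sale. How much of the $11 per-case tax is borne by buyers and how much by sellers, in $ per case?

Without the tax, 171 − 5P = 6P − 137 gives 11P = 308, so P* = $28 and Q* = 31.
With the tax collected from buyers, demand (in seller-price terms) shifts: Qd = 171 − 5(P + 11).
New equilibrium: buyers pay $34, sellers receive $23, Q = 1. (Wedge: Pb − Ps = 11.)
Burden on buyers: $6; on sellers: $5. (They sum to $11.)

Buyers bear $6 per case; sellers bear $5 per case.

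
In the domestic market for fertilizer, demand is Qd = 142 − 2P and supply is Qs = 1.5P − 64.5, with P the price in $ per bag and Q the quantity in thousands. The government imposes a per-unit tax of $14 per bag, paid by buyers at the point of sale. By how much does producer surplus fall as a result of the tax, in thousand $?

Producer surplus falls by $144 thousand.

Without the tax, 142 − 2P = 1.5P − 64.5 gives 3.5P = 206.5, so P* = $59 and Q* = 24.
With the tax collected from buyers, demand (in seller-price terms) shifts: Qd = 142 − 2(P + 14).
Solving gives Q = 12 with buyers paying $65 and sellers receiving $51 (the $14 wedge).
ΔPS is the trapezoid between Q = 12 and Q = 24 of height $8: ½ · (24 + 12) · 8 = $144.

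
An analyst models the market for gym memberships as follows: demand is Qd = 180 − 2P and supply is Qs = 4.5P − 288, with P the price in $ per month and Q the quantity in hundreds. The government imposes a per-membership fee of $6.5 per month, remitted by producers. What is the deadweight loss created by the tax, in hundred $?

Deadweight loss = $29.25 hundred.

Without the tax, 180 − 2P = 4.5P − 288 gives 6.5P = 468, so P* = $72 and Q* = 36.
With the tax collected from producers, supply shifts: Qs = 4.5(P − 6.5) − 288.
Solving gives Q = 27 with buyers paying $76.5 and producers receiving $70 (the $6.5 wedge).
Quantity falls by |ΔQ| = |36 − 27| = 9.
DWL = ½ · t · |ΔQ| = ½ · 6.5 · 9 = $29.25.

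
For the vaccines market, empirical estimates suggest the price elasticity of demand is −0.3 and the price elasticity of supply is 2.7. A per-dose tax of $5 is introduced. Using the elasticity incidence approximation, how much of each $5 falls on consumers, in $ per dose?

Incidence ratio: consumers' share ≈ εs / (εs + |εd|) = 2.7 / (2.7 + 0.3) = 0.9.
So consumers bear ≈ 0.9 × $5 = $4.5; sellers bear $0.5.

Consumers bear ≈ $4.5 per dose.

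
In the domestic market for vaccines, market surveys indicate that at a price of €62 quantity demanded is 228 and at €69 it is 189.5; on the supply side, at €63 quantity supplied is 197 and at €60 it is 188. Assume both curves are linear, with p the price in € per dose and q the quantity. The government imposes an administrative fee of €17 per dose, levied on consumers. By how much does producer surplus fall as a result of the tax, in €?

Producer surplus falls by €2084.5.

Demand slope: (189.5 − 228)/(69 − 62) = -5.5, so qd = 569 − 5.5p.
Supply slope: (188 − 197)/(60 − 63) = 3, so qs = 3p + 8.
Before the tax: set 569 − 5.5p = 3p + 8 → p* = €66, q* = 206.
With the tax collected from consumers, demand (in seller-price terms) shifts: qd = 569 − 5.5(p + 17).
Solving gives q = 173 with consumers paying €72 and sellers receiving €55 (the €17 wedge).
ΔPS is the trapezoid between Q = 173 and Q = 206 of height €11: ½ · (206 + 173) · 11 = €2084.5.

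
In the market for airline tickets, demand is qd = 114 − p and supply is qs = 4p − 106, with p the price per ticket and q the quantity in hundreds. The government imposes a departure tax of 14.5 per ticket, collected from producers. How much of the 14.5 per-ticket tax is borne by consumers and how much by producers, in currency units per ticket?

Consumers bear 11.6 per ticket; producers bear 2.9 per ticket.

Without the tax, 114 − p = 4p − 106 gives 5p = 220, so p* = 44 and q* = 70.
With the tax collected from producers, supply shifts: qs = 4(p − 14.5) − 106.
Solving gives q = 58.4 with consumers paying 55.6 and producers receiving 41.1 (the 14.5 wedge).
Burden on consumers: 11.6; on producers: 2.9. (They sum to 14.5.)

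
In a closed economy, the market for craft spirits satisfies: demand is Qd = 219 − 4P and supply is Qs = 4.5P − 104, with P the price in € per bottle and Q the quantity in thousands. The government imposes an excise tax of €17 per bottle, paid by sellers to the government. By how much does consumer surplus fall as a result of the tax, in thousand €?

Consumer surplus falls by €441 thousand.

Without the tax, 219 − 4P = 4.5P − 104 gives 8.5P = 323, so P* = €38 and Q* = 67.
With the tax collected from sellers, supply shifts: Qs = 4.5(P − 17) − 104.
Solving gives Q = 31 with buyers paying €47 and sellers receiving €30 (the €17 wedge).
ΔCS is the trapezoid between Q = 31 and Q = 67 of height €9: ½ · (67 + 31) · 9 = €441.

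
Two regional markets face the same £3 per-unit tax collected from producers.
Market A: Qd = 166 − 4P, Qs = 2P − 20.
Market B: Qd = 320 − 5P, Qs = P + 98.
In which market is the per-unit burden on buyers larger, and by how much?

Market A: pre-tax P* = £31, Q* = 42; post-tax Q = 38; per-unit burden on buyers = £1.
Market B: pre-tax P* = £37, Q* = 135; post-tax Q = 132.5; per-unit burden on buyers = £0.5.
Difference: £1 vs £0.5 → market A is larger by £0.5.

Market A, by £0.5.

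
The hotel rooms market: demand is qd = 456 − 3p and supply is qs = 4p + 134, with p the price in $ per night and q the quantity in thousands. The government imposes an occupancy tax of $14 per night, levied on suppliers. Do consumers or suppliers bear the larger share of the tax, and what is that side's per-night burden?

Consumers bear the larger share: $8 per night.

Without the tax, 456 − 3p = 4p + 134 gives 7p = 322, so p* = $46 and q* = 318.
With the tax collected from suppliers, supply shifts: qs = 4(p − 14) + 134.
New equilibrium: consumers pay $54, suppliers receive $40, q = 294. (Wedge: pb − ps = 14.)
Per-night burden: consumers $8, suppliers $6.
Consumers take the larger share because demand is less price-elastic here (demand slope 3 vs supply slope 4).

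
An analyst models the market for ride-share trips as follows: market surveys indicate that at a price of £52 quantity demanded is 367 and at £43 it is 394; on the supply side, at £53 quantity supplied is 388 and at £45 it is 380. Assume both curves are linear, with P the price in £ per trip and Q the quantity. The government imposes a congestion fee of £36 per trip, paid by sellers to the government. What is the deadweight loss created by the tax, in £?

Demand slope: (394 − 367)/(43 − 52) = -3, so Qd = 523 − 3P.
Supply slope: (380 − 388)/(45 − 53) = 1, so Qs = P + 335.
Before the tax: set 523 − 3P = P + 335 → P* = £47, Q* = 382.
With the tax collected from sellers, supply shifts: Qs = (P − 36) + 335.
New equilibrium: buyers pay £56, sellers receive £20, Q = 355. (Wedge: Pb − Ps = 36.)
Quantity falls by |ΔQ| = |382 − 355| = 27.
DWL = ½ · t · |ΔQ| = ½ · 36 · 27 = £486.

Deadweight loss = £486.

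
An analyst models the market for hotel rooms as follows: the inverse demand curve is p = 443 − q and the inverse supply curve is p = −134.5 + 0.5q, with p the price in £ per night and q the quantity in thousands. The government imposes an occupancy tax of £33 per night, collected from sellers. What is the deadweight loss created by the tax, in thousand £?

Deadweight loss = £363 thousand.

Rewrite in direct form: qd = 443 − p and qs = 2p + 269.
Without the tax, 443 − p = 2p + 269 gives 3p = 174, so p* = £58 and q* = 385.
With the tax collected from sellers, supply shifts: qs = 2(p − 33) + 269.
New equilibrium: buyers pay £80, sellers receive £47, q = 363. (Wedge: pb − ps = 33.)
Quantity falls by |ΔQ| = |385 − 363| = 22.
DWL = ½ · t · |ΔQ| = ½ · 33 · 22 = £363.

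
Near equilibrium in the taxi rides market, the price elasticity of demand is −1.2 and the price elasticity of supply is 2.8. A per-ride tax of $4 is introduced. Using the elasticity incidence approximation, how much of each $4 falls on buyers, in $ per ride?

Buyers bear ≈ $2.8 per ride.

Incidence ratio: buyers' share ≈ εs / (εs + |εd|) = 2.8 / (2.8 + 1.2) = 0.7.
So buyers bear ≈ 0.7 × $4 = $2.8; producers bear $1.2.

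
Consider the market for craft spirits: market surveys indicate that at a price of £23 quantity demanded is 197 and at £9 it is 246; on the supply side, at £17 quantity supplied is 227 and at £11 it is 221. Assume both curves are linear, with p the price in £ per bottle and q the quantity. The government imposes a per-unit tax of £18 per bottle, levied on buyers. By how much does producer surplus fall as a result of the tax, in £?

Demand slope: (246 − 197)/(9 − 23) = -3.5, so qd = 277.5 − 3.5p.
Supply slope: (221 − 227)/(11 − 17) = 1, so qs = p + 210.
Without the tax, 277.5 − 3.5p = p + 210 gives 4.5p = 67.5, so p* = £15 and q* = 225.
With the tax collected from buyers, demand (in seller-price terms) shifts: qd = 277.5 − 3.5(p + 18).
New equilibrium: buyers pay £19, suppliers receive £1, q = 211. (Wedge: pb − ps = 18.)
ΔPS is the trapezoid between Q = 211 and Q = 225 of height £14: ½ · (225 + 211) · 14 = £3052.

Producer surplus falls by £3052.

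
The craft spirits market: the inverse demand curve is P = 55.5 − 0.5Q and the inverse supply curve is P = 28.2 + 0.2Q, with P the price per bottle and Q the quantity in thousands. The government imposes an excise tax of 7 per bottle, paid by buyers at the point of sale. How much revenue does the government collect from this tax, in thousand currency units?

Tax revenue = 203 thousand.

Inverting to Q(P) form: Qd = 111 − 2P; Qs = 5P − 141.
Before the tax: set 111 − 2P = 5P − 141 → P* = 36, Q* = 39.
With the tax collected from buyers, demand (in seller-price terms) shifts: Qd = 111 − 2(P + 7).
New equilibrium: buyers pay 41, producers receive 34, Q = 29. (Wedge: Pb − Ps = 7.)
Revenue = t · Q = 7 · 29 = 203.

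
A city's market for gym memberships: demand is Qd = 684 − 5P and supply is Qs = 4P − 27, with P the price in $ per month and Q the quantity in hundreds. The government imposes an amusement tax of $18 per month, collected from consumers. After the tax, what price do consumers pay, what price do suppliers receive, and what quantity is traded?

Without the tax, 684 − 5P = 4P − 27 gives 9P = 711, so P* = $79 and Q* = 289.
With the tax collected from consumers, demand (in seller-price terms) shifts: Qd = 684 − 5(P + 18).
New equilibrium: consumers pay $87, suppliers receive $69, Q = 249. (Wedge: Pb − Ps = 18.)
The less price-elastic side of the market bears the larger share of a per-unit tax.

Consumers pay $87; suppliers receive $69; quantity = 249.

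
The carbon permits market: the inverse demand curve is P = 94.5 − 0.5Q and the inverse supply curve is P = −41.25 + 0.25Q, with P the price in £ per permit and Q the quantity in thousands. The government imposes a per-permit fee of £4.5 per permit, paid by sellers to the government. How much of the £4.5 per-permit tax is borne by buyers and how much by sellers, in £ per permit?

Inverting to Q(P) form: Qd = 189 − 2P; Qs = 4P + 165.
Before the tax: set 189 − 2P = 4P + 165 → P* = £4, Q* = 181.
With the tax collected from sellers, supply shifts: Qs = 4(P − 4.5) + 165.
New equilibrium: buyers pay £7, sellers receive £2.5, Q = 175. (Wedge: Pb − Ps = 4.5.)
Burden on buyers: £3; on sellers: £1.5. (They sum to £4.5.)
The less price-elastic side of the market bears the larger share of a per-unit tax.

Buyers bear £3 per permit; sellers bear £1.5 per permit.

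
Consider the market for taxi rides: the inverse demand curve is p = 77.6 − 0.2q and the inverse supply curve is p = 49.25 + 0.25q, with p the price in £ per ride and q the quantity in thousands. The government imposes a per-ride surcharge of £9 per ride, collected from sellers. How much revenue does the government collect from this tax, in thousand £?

Tax revenue = £387 thousand.

Inverting to q(p) form: qd = 388 − 5p; qs = 4p − 197.
Before the tax: set 388 − 5p = 4p − 197 → p* = £65, q* = 63.
With the tax collected from sellers, supply shifts: qs = 4(p − 9) − 197.
New equilibrium: consumers pay £69, sellers receive £60, q = 43. (Wedge: pb − ps = 9.)
Revenue = t · Q = 9 · 43 = £387.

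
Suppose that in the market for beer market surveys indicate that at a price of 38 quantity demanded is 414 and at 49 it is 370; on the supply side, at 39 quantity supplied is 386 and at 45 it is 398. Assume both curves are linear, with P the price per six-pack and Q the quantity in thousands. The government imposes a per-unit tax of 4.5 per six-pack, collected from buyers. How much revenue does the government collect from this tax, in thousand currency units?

Demand slope: (370 − 414)/(49 − 38) = -4, so Qd = 566 − 4P.
Supply slope: (398 − 386)/(45 − 39) = 2, so Qs = 2P + 308.
Before the tax: set 566 − 4P = 2P + 308 → P* = 43, Q* = 394.
With the tax collected from buyers, demand (in seller-price terms) shifts: Qd = 566 − 4(P + 4.5).
Solving gives Q = 388 with buyers paying 44.5 and suppliers receiving 40 (the 4.5 wedge).
Revenue = t · Q = 4.5 · 388 = 1746.

Tax revenue = 1746 thousand.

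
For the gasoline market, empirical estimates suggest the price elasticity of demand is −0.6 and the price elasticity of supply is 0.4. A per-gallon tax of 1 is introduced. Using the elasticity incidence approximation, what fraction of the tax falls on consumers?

Incidence ratio: consumers' share ≈ εs / (εs + |εd|) = 0.4 / (0.4 + 0.6) = 0.4.
Supply is the less elastic side, so consumers bear the smaller share.

Consumers' share ≈ 0.4.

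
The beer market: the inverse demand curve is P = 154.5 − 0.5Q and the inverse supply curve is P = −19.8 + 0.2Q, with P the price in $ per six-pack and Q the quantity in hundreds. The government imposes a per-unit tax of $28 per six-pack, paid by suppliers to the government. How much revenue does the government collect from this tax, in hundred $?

Tax revenue = $5852 hundred.

Inverting to Q(P) form: Qd = 309 − 2P; Qs = 5P + 99.
Without the tax, 309 − 2P = 5P + 99 gives 7P = 210, so P* = $30 and Q* = 249.
With the tax collected from suppliers, supply shifts: Qs = 5(P − 28) + 99.
Solving gives Q = 209 with consumers paying $50 and suppliers receiving $22 (the $28 wedge).
Revenue = t · Q = 28 · 209 = $5852.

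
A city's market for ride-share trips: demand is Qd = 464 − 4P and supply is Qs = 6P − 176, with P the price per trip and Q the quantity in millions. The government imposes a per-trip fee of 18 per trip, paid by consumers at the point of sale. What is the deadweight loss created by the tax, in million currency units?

Before the tax: set 464 − 4P = 6P − 176 → P* = 64, Q* = 208.
With the tax collected from consumers, demand (in seller-price terms) shifts: Qd = 464 − 4(P + 18).
Solving gives Q = 164.8 with consumers paying 74.8 and sellers receiving 56.8 (the 18 wedge).
Quantity falls by |ΔQ| = |208 − 164.8| = 43.2.
DWL = ½ · t · |ΔQ| = ½ · 18 · 43.2 = 388.8.

Deadweight loss = 388.8 million.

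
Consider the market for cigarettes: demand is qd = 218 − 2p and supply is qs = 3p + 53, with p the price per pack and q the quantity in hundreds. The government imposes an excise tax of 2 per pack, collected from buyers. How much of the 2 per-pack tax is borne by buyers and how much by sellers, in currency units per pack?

Buyers bear 1.2 per pack; sellers bear 0.8 per pack.

Without the tax, 218 − 2p = 3p + 53 gives 5p = 165, so p* = 33 and q* = 152.
With the tax collected from buyers, demand (in seller-price terms) shifts: qd = 218 − 2(p + 2).
Solving gives q = 149.6 with buyers paying 34.2 and sellers receiving 32.2 (the 2 wedge).
Burden on buyers: 1.2; on sellers: 0.8. (They sum to 2.)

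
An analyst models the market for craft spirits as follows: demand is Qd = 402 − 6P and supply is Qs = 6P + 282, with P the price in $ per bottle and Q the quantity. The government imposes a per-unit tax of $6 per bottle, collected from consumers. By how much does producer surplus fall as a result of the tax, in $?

Producer surplus falls by $999.

Without the tax, 402 − 6P = 6P + 282 gives 12P = 120, so P* = $10 and Q* = 342.
With the tax collected from consumers, demand (in seller-price terms) shifts: Qd = 402 − 6(P + 6).
New equilibrium: consumers pay $13, suppliers receive $7, Q = 324. (Wedge: Pb − Ps = 6.)
ΔPS is the trapezoid between Q = 324 and Q = 342 of height $3: ½ · (342 + 324) · 3 = $999.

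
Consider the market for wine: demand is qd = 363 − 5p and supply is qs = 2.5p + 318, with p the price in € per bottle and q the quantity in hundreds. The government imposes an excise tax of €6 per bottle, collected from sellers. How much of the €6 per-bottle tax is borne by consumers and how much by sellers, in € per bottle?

Without the tax, 363 − 5p = 2.5p + 318 gives 7.5p = 45, so p* = €6 and q* = 333.
With the tax collected from sellers, supply shifts: qs = 2.5(p − 6) + 318.
Solving gives q = 323 with consumers paying €8 and sellers receiving €2 (the €6 wedge).
Burden on consumers: €2; on sellers: €4. (They sum to €6.)

Consumers bear €2 per bottle; sellers bear €4 per bottle.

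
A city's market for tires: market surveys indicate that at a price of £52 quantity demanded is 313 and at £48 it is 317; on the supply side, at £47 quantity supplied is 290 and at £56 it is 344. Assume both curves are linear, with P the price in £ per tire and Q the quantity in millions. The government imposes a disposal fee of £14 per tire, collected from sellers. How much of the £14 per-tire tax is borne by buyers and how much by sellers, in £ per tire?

Buyers bear £12 per tire; sellers bear £2 per tire.

Demand slope: (317 − 313)/(48 − 52) = -1, so Qd = 365 − P.
Supply slope: (344 − 290)/(56 − 47) = 6, so Qs = 6P + 8.
Without the tax, 365 − P = 6P + 8 gives 7P = 357, so P* = £51 and Q* = 314.
With the tax collected from sellers, supply shifts: Qs = 6(P − 14) + 8.
New equilibrium: buyers pay £63, sellers receive £49, Q = 302. (Wedge: Pb − Ps = 14.)
Burden on buyers: £12; on sellers: £2. (They sum to £14.)
The less price-elastic side of the market bears the larger share of a per-unit tax.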